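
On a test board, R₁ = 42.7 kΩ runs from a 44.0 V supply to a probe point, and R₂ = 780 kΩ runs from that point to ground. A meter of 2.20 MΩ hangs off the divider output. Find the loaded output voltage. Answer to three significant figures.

The load sits in parallel with R₂: R₂‖R_L = (780 × 2200) / (780 + 2200) = 575.8 kΩ.
V_out = 44.0 × 575.8 / (42.7 + 575.8) = 44.0 × 575.8/618.5 = 41.0 V.

V_out ≈ 41.0 V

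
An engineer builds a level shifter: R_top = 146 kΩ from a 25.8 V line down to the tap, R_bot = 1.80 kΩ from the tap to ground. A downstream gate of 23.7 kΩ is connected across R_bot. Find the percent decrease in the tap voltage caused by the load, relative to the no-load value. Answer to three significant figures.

The divider's output (Thévenin) resistance is R_top‖R_bot = 1.778 kΩ.
Fractional drop under load = R_th/(R_th + R_L) = 1.778 / (1.778 + 23.7) = 0.06979.
So the output falls by 6.98 %.

6.98 %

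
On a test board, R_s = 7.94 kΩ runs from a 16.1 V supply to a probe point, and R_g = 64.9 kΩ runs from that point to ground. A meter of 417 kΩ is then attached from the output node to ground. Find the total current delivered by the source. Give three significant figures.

R_g‖R_L = 56.16 kΩ, so the source sees R_s + R_g‖R_L = 64.10 kΩ.
I = 16.1 V / 64.10 kΩ = 0.251 mA.

I ≈ 0.251 mA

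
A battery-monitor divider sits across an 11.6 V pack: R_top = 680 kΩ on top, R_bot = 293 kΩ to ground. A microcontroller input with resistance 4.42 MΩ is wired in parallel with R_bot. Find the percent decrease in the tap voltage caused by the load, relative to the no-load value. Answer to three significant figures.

4.43 %

The divider's output (Thévenin) resistance is R_top‖R_bot = 204.8 kΩ.
Fractional drop under load = R_th/(R_th + R_L) = 204.8 / (204.8 + 4420) = 0.04428.
So the output falls by 4.43 %.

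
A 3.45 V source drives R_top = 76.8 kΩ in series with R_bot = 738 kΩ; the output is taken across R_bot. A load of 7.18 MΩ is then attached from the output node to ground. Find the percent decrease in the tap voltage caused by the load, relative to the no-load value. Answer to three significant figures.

The divider's output (Thévenin) resistance is R_top‖R_bot = 69.56 kΩ.
Fractional drop under load = R_th/(R_th + R_L) = 69.56 / (69.56 + 7180) = 0.009595.
So the output falls by 0.960 %.

0.960 %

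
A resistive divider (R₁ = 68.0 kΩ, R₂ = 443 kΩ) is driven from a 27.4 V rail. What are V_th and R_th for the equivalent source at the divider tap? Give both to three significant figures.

V_th = 23.8 V, R_th = 59.0 kΩ

V_th is the open-circuit tap voltage: 27.4 × 443/(68.0 + 443) = 23.8 V.
With the supply zeroed, R₁ and R₂ appear in parallel from the tap: R_th = R₁‖R₂ = (68.0 × 443)/511.0 = 59.0 kΩ.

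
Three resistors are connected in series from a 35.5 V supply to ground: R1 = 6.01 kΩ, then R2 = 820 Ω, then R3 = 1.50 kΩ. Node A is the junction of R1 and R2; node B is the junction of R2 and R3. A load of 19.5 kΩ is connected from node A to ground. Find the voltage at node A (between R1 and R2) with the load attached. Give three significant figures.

V ≈ 9.11 V

Below node A the series string R2+R3 = 2320 Ω sits in parallel with the 19500 Ω load: 2073 Ω.
V_A = 35.5 × 2073/(6010 + 2073) = 9.11 V.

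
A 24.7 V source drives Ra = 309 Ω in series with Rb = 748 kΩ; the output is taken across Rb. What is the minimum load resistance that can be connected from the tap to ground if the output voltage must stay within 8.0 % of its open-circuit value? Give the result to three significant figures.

R_L(min) ≈ 3.55 kΩ

Output resistance R_th = Ra‖Rb = (309 × 748000)/748300 = 308.9 Ω.
The fractional drop is R_th/(R_th + R_L); requiring this ≤ 0.0800 gives R_L ≥ R_th(1/0.0800 − 1) = 308.9 × 11.50 = 3.55 kΩ.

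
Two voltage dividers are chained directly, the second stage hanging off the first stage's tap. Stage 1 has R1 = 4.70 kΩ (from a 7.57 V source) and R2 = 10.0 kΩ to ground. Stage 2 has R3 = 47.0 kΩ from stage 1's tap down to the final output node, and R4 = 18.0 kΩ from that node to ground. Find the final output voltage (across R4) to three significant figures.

V_out ≈ 1.36 V

Stage 2 presents R3+R4 = 65.00 kΩ as a load on stage 1's tap.
Stage 1's lower leg becomes R2‖(R3+R4) = 8.667 kΩ, so V_mid = 7.57 × 8.667/13.37 = 4.908 V.
Stage 2 is itself unloaded: V_out = V_mid × R4/(R3+R4) = 4.908 × 18.0/65.00 = 1.36 V.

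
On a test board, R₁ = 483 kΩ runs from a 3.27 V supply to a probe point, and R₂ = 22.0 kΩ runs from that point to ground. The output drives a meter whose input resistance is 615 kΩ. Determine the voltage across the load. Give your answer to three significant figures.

V_out ≈ 0.138 V

The load sits in parallel with R₂: R₂‖R_L = (22.0 × 615) / (22.0 + 615) = 21.24 kΩ.
V_out = 3.27 × 21.24 / (483 + 21.24) = 3.27 × 21.24/504.2 = 0.138 V.
(Unloaded it would have been 0.142 V.)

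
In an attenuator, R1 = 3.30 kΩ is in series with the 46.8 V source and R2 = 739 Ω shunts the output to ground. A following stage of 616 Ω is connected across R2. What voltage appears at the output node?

The load sits in parallel with R2: R2‖R_L = (739 × 616) / (739 + 616) = 336.0 Ω.
V_out = 46.8 × 336.0 / (3300 + 336.0) = 46.8 × 336.0/3636 = 4.32 V.

V_out ≈ 4.32 V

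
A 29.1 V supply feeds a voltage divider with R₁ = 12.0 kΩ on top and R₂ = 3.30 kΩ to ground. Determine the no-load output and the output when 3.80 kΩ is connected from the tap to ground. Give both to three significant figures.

Unloaded: 6.28 V; loaded: 3.73 V

Open-circuit: V = 29.1 × 3.30/(12.0 + 3.30) = 6.28 V.
With the load, R₂ becomes R₂‖R_L = 1.766 kΩ, so V = 29.1 × 1.766/13.77 = 3.73 V.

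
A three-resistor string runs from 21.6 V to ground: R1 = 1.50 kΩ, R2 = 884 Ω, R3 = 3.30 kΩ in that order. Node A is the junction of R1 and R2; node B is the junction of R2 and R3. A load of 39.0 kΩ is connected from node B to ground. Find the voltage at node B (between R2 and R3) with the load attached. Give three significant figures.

V ≈ 12.1 V

At node B, R3 is in parallel with the load: R3‖R_L = 3043 Ω.
Below node A the resistance is R2 + (R3‖R_L) = 3927 Ω, so V_A = 21.6 × 3927/5427 = 15.63 V.
Then V_B = V_A × (R3‖R_L)/(R2 + R3‖R_L) = 15.63 × 3043/3927 = 12.1 V.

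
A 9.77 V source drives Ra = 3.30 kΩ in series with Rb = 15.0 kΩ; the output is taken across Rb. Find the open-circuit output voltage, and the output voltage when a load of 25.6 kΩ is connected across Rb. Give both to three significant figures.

Unloaded: 8.01 V; loaded: 7.24 V

Open-circuit: V = 9.77 × 15.0/(3.30 + 15.0) = 8.01 V.
With the load, Rb becomes Rb‖R_L = 9.458 kΩ, so V = 9.77 × 9.458/12.76 = 7.24 V.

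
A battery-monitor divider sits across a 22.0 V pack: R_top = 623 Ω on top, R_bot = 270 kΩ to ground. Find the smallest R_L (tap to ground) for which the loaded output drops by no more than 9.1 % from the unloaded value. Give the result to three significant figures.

R_L(min) ≈ 6.21 kΩ

Output resistance R_th = R_top‖R_bot = (623 × 270000)/270600 = 621.6 Ω.
The fractional drop is R_th/(R_th + R_L); requiring this ≤ 0.0910 gives R_L ≥ R_th(1/0.0910 − 1) = 621.6 × 9.989 = 6.21 kΩ.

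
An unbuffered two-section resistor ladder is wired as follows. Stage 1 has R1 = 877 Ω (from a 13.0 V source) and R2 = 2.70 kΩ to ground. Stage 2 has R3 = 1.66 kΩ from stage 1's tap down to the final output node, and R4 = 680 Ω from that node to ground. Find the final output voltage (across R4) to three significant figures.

Stage 2 presents R3+R4 = 2340 Ω as a load on stage 1's tap.
Stage 1's lower leg becomes R2‖(R3+R4) = 1254 Ω, so V_mid = 13.0 × 1254/2131 = 7.649 V.
Stage 2 is itself unloaded: V_out = V_mid × R4/(R3+R4) = 7.649 × 680/2340 = 2.22 V.

V_out ≈ 2.22 V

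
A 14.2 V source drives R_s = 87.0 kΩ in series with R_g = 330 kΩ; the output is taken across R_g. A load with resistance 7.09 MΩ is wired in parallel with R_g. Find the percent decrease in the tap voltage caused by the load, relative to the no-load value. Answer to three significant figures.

The divider's output (Thévenin) resistance is R_s‖R_g = 68.85 kΩ.
Fractional drop under load = R_th/(R_th + R_L) = 68.85 / (68.85 + 7090) = 0.009617.
So the output falls by 0.962 %.

0.962 %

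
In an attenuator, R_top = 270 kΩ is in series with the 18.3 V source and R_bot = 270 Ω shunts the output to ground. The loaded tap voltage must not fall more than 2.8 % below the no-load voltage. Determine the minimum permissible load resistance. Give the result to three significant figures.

Output resistance R_th = R_top‖R_bot = (270000 × 270)/270300 = 269.7 Ω.
The fractional drop is R_th/(R_th + R_L); requiring this ≤ 0.0280 gives R_L ≥ R_th(1/0.0280 − 1) = 269.7 × 34.71 = 9.36 kΩ.

R_L(min) ≈ 9.36 kΩ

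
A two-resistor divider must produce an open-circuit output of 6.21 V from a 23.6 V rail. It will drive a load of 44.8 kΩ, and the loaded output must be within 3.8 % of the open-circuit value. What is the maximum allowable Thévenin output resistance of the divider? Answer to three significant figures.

R_th ≤ 1.77 kΩ

Loading drop = R_th/(R_th + R_L) ≤ 0.0380, so R_th ≤ R_L · ε/(1−ε) = 44.8 kΩ × 0.0380/0.9620 = 1.77 kΩ.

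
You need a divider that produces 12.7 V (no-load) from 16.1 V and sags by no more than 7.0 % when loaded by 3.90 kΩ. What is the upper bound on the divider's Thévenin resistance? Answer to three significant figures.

R_th ≤ 294 Ω

Loading drop = R_th/(R_th + R_L) ≤ 0.0700, so R_th ≤ R_L · ε/(1−ε) = 3.90 kΩ × 0.0700/0.9300 = 294 Ω.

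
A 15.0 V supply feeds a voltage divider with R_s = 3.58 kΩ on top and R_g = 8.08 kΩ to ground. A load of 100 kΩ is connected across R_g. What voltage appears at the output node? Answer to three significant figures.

The load sits in parallel with R_g: R_g‖R_L = (8.08 × 100) / (8.08 + 100) = 7.476 kΩ.
V_out = 15.0 × 7.476 / (3.58 + 7.476) = 15.0 × 7.476/11.06 = 10.1 V.
(Unloaded it would have been 10.4 V.)

V_out ≈ 10.1 V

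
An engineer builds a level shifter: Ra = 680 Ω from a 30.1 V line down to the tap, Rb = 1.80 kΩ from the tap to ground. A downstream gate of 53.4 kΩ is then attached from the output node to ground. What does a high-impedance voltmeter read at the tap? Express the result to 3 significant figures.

V_out ≈ 21.6 V

The load sits in parallel with Rb: Rb‖R_L = (1800 × 53400) / (1800 + 53400) = 1741 Ω.
V_out = 30.1 × 1741 / (680 + 1741) = 30.1 × 1741/2421 = 21.6 V.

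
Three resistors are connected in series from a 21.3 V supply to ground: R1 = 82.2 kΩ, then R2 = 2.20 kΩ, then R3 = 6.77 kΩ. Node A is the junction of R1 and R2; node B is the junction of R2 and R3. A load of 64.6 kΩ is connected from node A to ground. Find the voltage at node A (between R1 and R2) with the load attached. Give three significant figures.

Below node A the series string R2+R3 = 8.970 kΩ sits in parallel with the 64.6 kΩ load: 7.876 kΩ.
V_A = 21.3 × 7.876/(82.2 + 7.876) = 1.86 V.

V ≈ 1.86 V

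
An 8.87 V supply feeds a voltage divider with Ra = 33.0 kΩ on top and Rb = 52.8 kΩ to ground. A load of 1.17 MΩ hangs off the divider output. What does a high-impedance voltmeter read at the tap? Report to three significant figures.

The load sits in parallel with Rb: Rb‖R_L = (52.8 × 1170) / (52.8 + 1170) = 50.52 kΩ.
V_out = 8.87 × 50.52 / (33.0 + 50.52) = 8.87 × 50.52/83.52 = 5.37 V.
(Unloaded it would have been 5.46 V.)

V_out ≈ 5.37 V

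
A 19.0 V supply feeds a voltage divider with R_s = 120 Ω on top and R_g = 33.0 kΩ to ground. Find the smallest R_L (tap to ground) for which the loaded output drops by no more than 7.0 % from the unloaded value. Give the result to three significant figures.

Output resistance R_th = R_s‖R_g = (120 × 33000)/33120 = 119.6 Ω.
The fractional drop is R_th/(R_th + R_L); requiring this ≤ 0.0700 gives R_L ≥ R_th(1/0.0700 − 1) = 119.6 × 13.29 = 1.59 kΩ.

R_L(min) ≈ 1.59 kΩ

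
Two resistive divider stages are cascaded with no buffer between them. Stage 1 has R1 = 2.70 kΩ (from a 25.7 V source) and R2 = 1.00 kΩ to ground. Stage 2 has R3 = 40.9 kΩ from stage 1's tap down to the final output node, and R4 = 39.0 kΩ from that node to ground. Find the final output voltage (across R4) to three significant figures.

Stage 2 presents R3+R4 = 79.90 kΩ as a load on stage 1's tap.
Stage 1's lower leg becomes R2‖(R3+R4) = 0.9876 kΩ, so V_mid = 25.7 × 0.9876/3.688 = 6.883 V.
Stage 2 is itself unloaded: V_out = V_mid × R4/(R3+R4) = 6.883 × 39.0/79.90 = 3.36 V.

V_out ≈ 3.36 V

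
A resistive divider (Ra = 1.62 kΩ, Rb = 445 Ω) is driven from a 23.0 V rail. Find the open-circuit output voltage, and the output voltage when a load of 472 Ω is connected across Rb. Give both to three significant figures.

Unloaded: 4.96 V; loaded: 2.85 V

Open-circuit: V = 23.0 × 445/(1620 + 445) = 4.96 V.
With the load, Rb becomes Rb‖R_L = 229.1 Ω, so V = 23.0 × 229.1/1849 = 2.85 V.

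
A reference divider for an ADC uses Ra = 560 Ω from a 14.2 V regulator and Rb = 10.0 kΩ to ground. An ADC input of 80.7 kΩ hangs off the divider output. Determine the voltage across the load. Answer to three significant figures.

The load sits in parallel with Rb: Rb‖R_L = (10000 × 80700) / (10000 + 80700) = 8897 Ω.
V_out = 14.2 × 8897 / (560 + 8897) = 14.2 × 8897/9457 = 13.4 V.

V_out ≈ 13.4 V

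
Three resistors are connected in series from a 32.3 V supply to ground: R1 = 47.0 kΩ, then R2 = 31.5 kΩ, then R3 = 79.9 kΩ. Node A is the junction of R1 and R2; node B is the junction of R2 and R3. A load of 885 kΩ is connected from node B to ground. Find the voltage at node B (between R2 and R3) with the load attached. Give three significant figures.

At node B, R3 is in parallel with the load: R3‖R_L = 73.28 kΩ.
Below node A the resistance is R2 + (R3‖R_L) = 104.8 kΩ, so V_A = 32.3 × 104.8/151.8 = 22.30 V.
Then V_B = V_A × (R3‖R_L)/(R2 + R3‖R_L) = 22.30 × 73.28/104.8 = 15.6 V.

V ≈ 15.6 V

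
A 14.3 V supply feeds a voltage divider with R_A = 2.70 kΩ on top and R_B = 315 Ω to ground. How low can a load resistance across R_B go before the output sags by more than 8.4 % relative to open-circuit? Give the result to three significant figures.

Output resistance R_th = R_A‖R_B = (2700 × 315)/3015 = 282.1 Ω.
The fractional drop is R_th/(R_th + R_L); requiring this ≤ 0.0840 gives R_L ≥ R_th(1/0.0840 − 1) = 282.1 × 10.90 = 3.08 kΩ.

R_L(min) ≈ 3.08 kΩ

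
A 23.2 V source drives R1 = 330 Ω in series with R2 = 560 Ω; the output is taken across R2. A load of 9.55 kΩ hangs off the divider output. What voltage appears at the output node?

V_out ≈ 14.3 V

The load sits in parallel with R2: R2‖R_L = (560 × 9550) / (560 + 9550) = 529.0 Ω.
V_out = 23.2 × 529.0 / (330 + 529.0) = 23.2 × 529.0/859.0 = 14.3 V.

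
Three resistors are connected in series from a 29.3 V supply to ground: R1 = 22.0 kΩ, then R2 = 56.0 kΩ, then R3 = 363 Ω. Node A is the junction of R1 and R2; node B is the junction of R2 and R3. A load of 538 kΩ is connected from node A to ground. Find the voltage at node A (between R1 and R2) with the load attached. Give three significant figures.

V ≈ 20.5 V

Below node A the series string R2+R3 = 56360 Ω sits in parallel with the 538000 Ω load: 51020 Ω.
V_A = 29.3 × 51020/(22000 + 51020) = 20.5 V.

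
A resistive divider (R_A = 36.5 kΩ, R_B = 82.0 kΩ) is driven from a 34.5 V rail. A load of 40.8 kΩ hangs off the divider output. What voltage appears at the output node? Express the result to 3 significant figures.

V_out ≈ 14.7 V

The load sits in parallel with R_B: R_B‖R_L = (82.0 × 40.8) / (82.0 + 40.8) = 27.24 kΩ.
V_out = 34.5 × 27.24 / (36.5 + 27.24) = 34.5 × 27.24/63.74 = 14.7 V.
(Unloaded it would have been 23.9 V.)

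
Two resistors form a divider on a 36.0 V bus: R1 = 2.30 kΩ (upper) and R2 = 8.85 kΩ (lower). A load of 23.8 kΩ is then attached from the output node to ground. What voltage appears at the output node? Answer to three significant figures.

The load sits in parallel with R2: R2‖R_L = (8.85 × 23.8) / (8.85 + 23.8) = 6.451 kΩ.
V_out = 36.0 × 6.451 / (2.30 + 6.451) = 36.0 × 6.451/8.751 = 26.5 V.

V_out ≈ 26.5 V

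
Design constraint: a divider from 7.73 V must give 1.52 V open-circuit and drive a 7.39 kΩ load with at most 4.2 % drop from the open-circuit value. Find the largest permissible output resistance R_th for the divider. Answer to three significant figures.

Loading drop = R_th/(R_th + R_L) ≤ 0.0420, so R_th ≤ R_L · ε/(1−ε) = 7.39 kΩ × 0.0420/0.9580 = 324 Ω.
(Any R1, R2 with R2/(R1+R2) = 0.197 and R1‖R2 ≤ 324 Ω will meet the spec.)

R_th ≤ 324 Ω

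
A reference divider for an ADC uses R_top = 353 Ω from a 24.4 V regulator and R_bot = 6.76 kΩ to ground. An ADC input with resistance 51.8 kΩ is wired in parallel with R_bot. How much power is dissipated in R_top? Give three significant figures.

P ≈ 5.24 mW

Total resistance from the source is R_top + (R_bot‖R_L) = 6333 Ω, so I = 24.4/6333 Ω = 3.853 mA.
P = I²·R_top = (3.853 mA)² × 353 Ω = 5.24 mW.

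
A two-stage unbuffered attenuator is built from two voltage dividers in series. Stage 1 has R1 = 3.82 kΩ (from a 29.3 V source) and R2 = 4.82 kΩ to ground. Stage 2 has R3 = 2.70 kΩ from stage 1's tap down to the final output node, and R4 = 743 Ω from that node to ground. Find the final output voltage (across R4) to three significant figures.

V_out ≈ 2.18 V

Stage 2 presents R3+R4 = 3443 Ω as a load on stage 1's tap.
Stage 1's lower leg becomes R2‖(R3+R4) = 2008 Ω, so V_mid = 29.3 × 2008/5828 = 10.10 V.
Stage 2 is itself unloaded: V_out = V_mid × R4/(R3+R4) = 10.10 × 743/3443 = 2.18 V.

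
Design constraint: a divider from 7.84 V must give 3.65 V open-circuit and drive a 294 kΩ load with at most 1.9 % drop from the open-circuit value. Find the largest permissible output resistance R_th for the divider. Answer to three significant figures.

R_th ≤ 5.69 kΩ

Loading drop = R_th/(R_th + R_L) ≤ 0.0190, so R_th ≤ R_L · ε/(1−ε) = 294 kΩ × 0.0190/0.9810 = 5.69 kΩ.
(Any R1, R2 with R2/(R1+R2) = 0.466 and R1‖R2 ≤ 5.69 kΩ will meet the spec.)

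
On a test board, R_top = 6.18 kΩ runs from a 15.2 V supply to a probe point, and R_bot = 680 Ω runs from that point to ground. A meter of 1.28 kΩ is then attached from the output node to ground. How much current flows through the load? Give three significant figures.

R_bot‖R_L = 444.1 Ω; V_out = 15.2 × 444.1/6624 = 1.019 V.
I_L = V_out / R_L = 1.019 / 1.28 kΩ = 0.796 mA.

I_L ≈ 0.796 mA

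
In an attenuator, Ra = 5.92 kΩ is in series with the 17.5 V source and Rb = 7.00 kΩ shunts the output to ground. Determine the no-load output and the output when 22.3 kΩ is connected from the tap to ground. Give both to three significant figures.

Unloaded: 9.48 V; loaded: 8.29 V

Open-circuit: V = 17.5 × 7.00/(5.92 + 7.00) = 9.48 V.
With the load, Rb becomes Rb‖R_L = 5.328 kΩ, so V = 17.5 × 5.328/11.25 = 8.29 V.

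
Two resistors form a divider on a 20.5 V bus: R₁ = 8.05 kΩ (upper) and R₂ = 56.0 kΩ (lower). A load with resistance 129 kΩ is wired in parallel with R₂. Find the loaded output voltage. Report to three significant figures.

V_out ≈ 17.0 V

The load sits in parallel with R₂: R₂‖R_L = (56.0 × 129) / (56.0 + 129) = 39.05 kΩ.
V_out = 20.5 × 39.05 / (8.05 + 39.05) = 20.5 × 39.05/47.10 = 17.0 V.
(Unloaded it would have been 17.9 V.)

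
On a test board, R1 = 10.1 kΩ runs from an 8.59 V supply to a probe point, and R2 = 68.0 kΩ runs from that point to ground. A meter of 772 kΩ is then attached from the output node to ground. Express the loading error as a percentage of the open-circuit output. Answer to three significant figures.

1.13 %

The divider's output (Thévenin) resistance is R1‖R2 = 8.794 kΩ.
Fractional drop under load = R_th/(R_th + R_L) = 8.794 / (8.794 + 772) = 0.01126.
So the output falls by 1.13 %.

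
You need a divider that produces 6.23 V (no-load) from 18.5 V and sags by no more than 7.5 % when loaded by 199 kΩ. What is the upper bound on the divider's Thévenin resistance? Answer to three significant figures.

R_th ≤ 16.1 kΩ

Loading drop = R_th/(R_th + R_L) ≤ 0.0750, so R_th ≤ R_L · ε/(1−ε) = 199 kΩ × 0.0750/0.9250 = 16.1 kΩ.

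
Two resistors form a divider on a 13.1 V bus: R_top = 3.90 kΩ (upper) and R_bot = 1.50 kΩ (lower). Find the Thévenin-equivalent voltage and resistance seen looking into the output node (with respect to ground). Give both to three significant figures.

V_th is the open-circuit tap voltage: 13.1 × 1.50/(3.90 + 1.50) = 3.64 V.
With the supply zeroed, R_top and R_bot appear in parallel from the tap: R_th = R_top‖R_bot = (3.90 × 1.50)/5.400 = 1.08 kΩ.

V_th = 3.64 V, R_th = 1.08 kΩ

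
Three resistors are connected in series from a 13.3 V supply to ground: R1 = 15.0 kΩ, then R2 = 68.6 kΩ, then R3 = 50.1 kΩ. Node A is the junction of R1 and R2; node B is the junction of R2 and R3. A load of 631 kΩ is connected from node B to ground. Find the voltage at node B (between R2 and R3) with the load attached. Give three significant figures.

V ≈ 4.75 V

At node B, R3 is in parallel with the load: R3‖R_L = 46.41 kΩ.
Below node A the resistance is R2 + (R3‖R_L) = 115.0 kΩ, so V_A = 13.3 × 115.0/130.0 = 11.77 V.
Then V_B = V_A × (R3‖R_L)/(R2 + R3‖R_L) = 11.77 × 46.41/115.0 = 4.75 V.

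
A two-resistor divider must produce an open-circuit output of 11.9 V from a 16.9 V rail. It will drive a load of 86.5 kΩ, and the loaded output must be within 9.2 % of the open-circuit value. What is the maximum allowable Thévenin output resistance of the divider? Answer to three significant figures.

R_th ≤ 8.76 kΩ

Loading drop = R_th/(R_th + R_L) ≤ 0.0920, so R_th ≤ R_L · ε/(1−ε) = 86.5 kΩ × 0.0920/0.9080 = 8.76 kΩ.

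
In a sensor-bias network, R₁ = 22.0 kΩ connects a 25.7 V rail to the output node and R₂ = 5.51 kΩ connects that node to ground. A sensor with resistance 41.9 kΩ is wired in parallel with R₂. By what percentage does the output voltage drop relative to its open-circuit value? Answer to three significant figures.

Unloaded V = 25.7 × 5.51/27.51 = 5.1475 V.
Loaded: R₂‖R_L = 4.870 kΩ, giving V = 25.7 × 4.870/26.87 = 4.6577 V.
Drop = (5.1475 − 4.6577) / 5.1475 = 9.52 %.

9.52 %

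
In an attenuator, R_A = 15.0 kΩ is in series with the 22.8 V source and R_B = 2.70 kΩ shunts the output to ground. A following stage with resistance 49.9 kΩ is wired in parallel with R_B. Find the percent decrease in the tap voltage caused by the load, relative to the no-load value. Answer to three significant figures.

The divider's output (Thévenin) resistance is R_A‖R_B = 2.288 kΩ.
Fractional drop under load = R_th/(R_th + R_L) = 2.288 / (2.288 + 49.9) = 0.04384.
So the output falls by 4.38 %.

4.38 %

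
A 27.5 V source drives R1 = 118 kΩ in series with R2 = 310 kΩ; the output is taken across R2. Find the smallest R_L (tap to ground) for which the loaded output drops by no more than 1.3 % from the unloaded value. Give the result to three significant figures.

R_L(min) ≈ 6.49 MΩ

Output resistance R_th = R1‖R2 = (118 × 310)/428.0 = 85.47 kΩ.
The fractional drop is R_th/(R_th + R_L); requiring this ≤ 0.0130 gives R_L ≥ R_th(1/0.0130 − 1) = 85.47 × 75.92 = 6.49 MΩ.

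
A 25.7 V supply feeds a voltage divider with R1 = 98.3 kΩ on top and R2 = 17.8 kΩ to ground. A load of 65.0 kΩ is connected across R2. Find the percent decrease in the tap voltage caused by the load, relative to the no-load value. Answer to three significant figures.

18.8 %

Unloaded V = 25.7 × 17.8/116.1 = 3.940 V.
Loaded: R2‖R_L = 13.97 kΩ, giving V = 25.7 × 13.97/112.3 = 3.199 V.
Drop = (3.940 − 3.199) / 3.940 = 18.8 %.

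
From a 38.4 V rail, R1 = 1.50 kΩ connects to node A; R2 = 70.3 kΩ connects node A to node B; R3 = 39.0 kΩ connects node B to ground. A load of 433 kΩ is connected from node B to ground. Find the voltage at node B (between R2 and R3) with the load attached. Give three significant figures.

V ≈ 12.8 V

At node B, R3 is in parallel with the load: R3‖R_L = 35.78 kΩ.
Below node A the resistance is R2 + (R3‖R_L) = 106.1 kΩ, so V_A = 38.4 × 106.1/107.6 = 37.86 V.
Then V_B = V_A × (R3‖R_L)/(R2 + R3‖R_L) = 37.86 × 35.78/106.1 = 12.8 V.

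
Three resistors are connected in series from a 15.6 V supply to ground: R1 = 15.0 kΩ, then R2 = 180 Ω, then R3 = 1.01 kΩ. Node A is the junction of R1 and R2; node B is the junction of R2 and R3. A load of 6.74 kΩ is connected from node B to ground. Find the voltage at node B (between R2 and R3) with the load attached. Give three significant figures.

At node B, R3 is in parallel with the load: R3‖R_L = 878.4 Ω.
Below node A the resistance is R2 + (R3‖R_L) = 1058 Ω, so V_A = 15.6 × 1058/16060 = 1.028 V.
Then V_B = V_A × (R3‖R_L)/(R2 + R3‖R_L) = 1.028 × 878.4/1058 = 0.853 V.

V ≈ 0.853 V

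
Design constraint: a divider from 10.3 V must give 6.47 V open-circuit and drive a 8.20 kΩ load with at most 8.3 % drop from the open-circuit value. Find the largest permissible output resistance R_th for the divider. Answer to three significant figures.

Loading drop = R_th/(R_th + R_L) ≤ 0.0830, so R_th ≤ R_L · ε/(1−ε) = 8.20 kΩ × 0.0830/0.9170 = 742 Ω.

R_th ≤ 742 Ω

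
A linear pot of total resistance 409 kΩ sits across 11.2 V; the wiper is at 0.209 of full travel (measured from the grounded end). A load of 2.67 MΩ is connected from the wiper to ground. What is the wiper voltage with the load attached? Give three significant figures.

The wiper splits the pot into (1−α)R = 323.5 kΩ above and αR = 85.48 kΩ below.
Lower section ‖ load = 82.83 kΩ.
V_wiper = 11.2 × 82.83/(323.5 + 82.83) = 2.28 V.

V ≈ 2.28 V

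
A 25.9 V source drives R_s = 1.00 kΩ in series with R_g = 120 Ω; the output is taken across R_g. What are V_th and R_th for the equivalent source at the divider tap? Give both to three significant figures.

V_th is the open-circuit tap voltage: 25.9 × 120/(1000 + 120) = 2.77 V.
With the supply zeroed, R_s and R_g appear in parallel from the tap: R_th = R_s‖R_g = (1000 × 120)/1120 = 107 Ω.

V_th = 2.77 V, R_th = 107 Ω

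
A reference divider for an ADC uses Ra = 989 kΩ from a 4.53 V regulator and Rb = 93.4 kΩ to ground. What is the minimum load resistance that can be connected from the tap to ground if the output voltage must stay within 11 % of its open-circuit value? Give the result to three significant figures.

Output resistance R_th = Ra‖Rb = (989 × 93.4)/1082 = 85.34 kΩ.
The fractional drop is R_th/(R_th + R_L); requiring this ≤ 0.110 gives R_L ≥ R_th(1/0.110 − 1) = 85.34 × 8.091 = 690 kΩ.

R_L(min) ≈ 690 kΩ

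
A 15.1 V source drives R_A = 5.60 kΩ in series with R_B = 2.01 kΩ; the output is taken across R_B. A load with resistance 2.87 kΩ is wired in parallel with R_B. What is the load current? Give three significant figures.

I_L ≈ 0.917 mA

R_B‖R_L = 1.182 kΩ; V_out = 15.1 × 1.182/6.782 = 2.632 V.
I_L = V_out / R_L = 2.632 / 2.87 kΩ = 0.917 mA.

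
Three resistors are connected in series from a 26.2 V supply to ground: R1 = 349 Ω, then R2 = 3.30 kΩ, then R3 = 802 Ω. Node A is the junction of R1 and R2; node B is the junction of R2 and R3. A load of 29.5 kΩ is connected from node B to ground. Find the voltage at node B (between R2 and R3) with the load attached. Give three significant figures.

V ≈ 4.62 V

At node B, R3 is in parallel with the load: R3‖R_L = 780.8 Ω.
Below node A the resistance is R2 + (R3‖R_L) = 4081 Ω, so V_A = 26.2 × 4081/4430 = 24.14 V.
Then V_B = V_A × (R3‖R_L)/(R2 + R3‖R_L) = 24.14 × 780.8/4081 = 4.62 V.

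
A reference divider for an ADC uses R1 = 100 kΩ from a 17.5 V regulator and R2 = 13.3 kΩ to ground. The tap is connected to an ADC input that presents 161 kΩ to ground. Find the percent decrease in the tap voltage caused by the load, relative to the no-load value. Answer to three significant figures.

6.80 %

The divider's output (Thévenin) resistance is R1‖R2 = 11.74 kΩ.
Fractional drop under load = R_th/(R_th + R_L) = 11.74 / (11.74 + 161) = 0.06796.
So the output falls by 6.80 %.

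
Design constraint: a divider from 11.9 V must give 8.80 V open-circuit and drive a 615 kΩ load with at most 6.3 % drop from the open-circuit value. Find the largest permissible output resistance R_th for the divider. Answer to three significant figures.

R_th ≤ 41.4 kΩ

Loading drop = R_th/(R_th + R_L) ≤ 0.0630, so R_th ≤ R_L · ε/(1−ε) = 615 kΩ × 0.0630/0.9370 = 41.4 kΩ.
(Any R1, R2 with R2/(R1+R2) = 0.739 and R1‖R2 ≤ 41.4 kΩ will meet the spec.)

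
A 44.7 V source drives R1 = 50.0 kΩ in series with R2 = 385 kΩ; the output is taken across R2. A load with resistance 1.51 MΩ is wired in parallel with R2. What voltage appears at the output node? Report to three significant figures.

The load sits in parallel with R2: R2‖R_L = (385 × 1510) / (385 + 1510) = 306.8 kΩ.
V_out = 44.7 × 306.8 / (50.0 + 306.8) = 44.7 × 306.8/356.8 = 38.4 V.
(Unloaded it would have been 39.6 V.)

V_out ≈ 38.4 V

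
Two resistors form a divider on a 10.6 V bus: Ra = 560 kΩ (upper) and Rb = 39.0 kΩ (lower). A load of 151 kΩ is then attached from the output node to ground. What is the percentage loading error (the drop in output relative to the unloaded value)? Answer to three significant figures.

19.4 %

Unloaded V = 10.6 × 39.0/599.0 = 0.6902 V.
Loaded: Rb‖R_L = 30.99 kΩ, giving V = 10.6 × 30.99/591.0 = 0.5559 V.
Drop = (0.6902 − 0.5559) / 0.6902 = 19.4 %.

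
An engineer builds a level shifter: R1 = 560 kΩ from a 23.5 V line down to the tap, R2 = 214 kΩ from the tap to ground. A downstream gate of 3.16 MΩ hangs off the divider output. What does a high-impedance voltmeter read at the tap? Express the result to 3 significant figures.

V_out ≈ 6.19 V

The load sits in parallel with R2: R2‖R_L = (214 × 3160) / (214 + 3160) = 200.4 kΩ.
V_out = 23.5 × 200.4 / (560 + 200.4) = 23.5 × 200.4/760.4 = 6.19 V.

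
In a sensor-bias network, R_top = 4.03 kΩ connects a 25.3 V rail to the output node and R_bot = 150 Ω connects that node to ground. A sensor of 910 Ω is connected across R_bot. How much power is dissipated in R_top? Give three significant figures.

Total resistance from the source is R_top + (R_bot‖R_L) = 4159 Ω, so I = 25.3/4159 Ω = 6.084 mA.
P = I²·R_top = (6.084 mA)² × 4.03 kΩ = 149 mW.

P ≈ 149 mW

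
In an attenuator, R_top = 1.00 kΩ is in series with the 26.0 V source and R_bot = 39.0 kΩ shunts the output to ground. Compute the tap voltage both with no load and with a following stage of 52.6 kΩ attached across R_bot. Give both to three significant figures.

Unloaded: 25.4 V; loaded: 24.9 V

Open-circuit: V = 26.0 × 39.0/(1.00 + 39.0) = 25.4 V.
With the load, R_bot becomes R_bot‖R_L = 22.40 kΩ, so V = 26.0 × 22.40/23.40 = 24.9 V.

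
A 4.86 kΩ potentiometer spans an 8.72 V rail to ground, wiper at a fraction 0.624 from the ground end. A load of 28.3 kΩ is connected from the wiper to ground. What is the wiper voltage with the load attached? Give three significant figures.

V ≈ 5.23 V

The wiper splits the pot into (1−α)R = 1.827 kΩ above and αR = 3.033 kΩ below.
Lower section ‖ load = 2.739 kΩ.
V_wiper = 8.72 × 2.739/(1.827 + 2.739) = 5.23 V.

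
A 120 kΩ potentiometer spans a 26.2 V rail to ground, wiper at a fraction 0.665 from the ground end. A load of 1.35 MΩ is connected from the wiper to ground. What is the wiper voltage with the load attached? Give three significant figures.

The wiper splits the pot into (1−α)R = 40.20 kΩ above and αR = 79.80 kΩ below.
Lower section ‖ load = 75.35 kΩ.
V_wiper = 26.2 × 75.35/(40.20 + 75.35) = 17.1 V.

V ≈ 17.1 V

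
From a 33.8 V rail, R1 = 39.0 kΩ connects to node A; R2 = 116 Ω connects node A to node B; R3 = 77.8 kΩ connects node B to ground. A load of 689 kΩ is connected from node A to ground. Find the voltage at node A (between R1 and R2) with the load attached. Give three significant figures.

V ≈ 21.7 V

Below node A the series string R2+R3 = 77920 Ω sits in parallel with the 689000 Ω load: 70000 Ω.
V_A = 33.8 × 70000/(39000 + 70000) = 21.7 V.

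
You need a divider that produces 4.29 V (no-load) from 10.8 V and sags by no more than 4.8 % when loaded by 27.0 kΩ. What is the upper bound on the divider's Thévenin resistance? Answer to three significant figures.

R_th ≤ 1.36 kΩ

Loading drop = R_th/(R_th + R_L) ≤ 0.0480, so R_th ≤ R_L · ε/(1−ε) = 27.0 kΩ × 0.0480/0.9520 = 1.36 kΩ.
(Any R1, R2 with R2/(R1+R2) = 0.397 and R1‖R2 ≤ 1.36 kΩ will meet the spec.)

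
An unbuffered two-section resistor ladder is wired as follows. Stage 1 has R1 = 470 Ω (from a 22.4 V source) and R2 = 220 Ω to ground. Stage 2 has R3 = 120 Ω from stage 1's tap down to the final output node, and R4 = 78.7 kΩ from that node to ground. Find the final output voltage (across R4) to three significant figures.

V_out ≈ 7.12 V

Stage 2 presents R3+R4 = 78820 Ω as a load on stage 1's tap.
Stage 1's lower leg becomes R2‖(R3+R4) = 219.4 Ω, so V_mid = 22.4 × 219.4/689.4 = 7.128 V.
Stage 2 is itself unloaded: V_out = V_mid × R4/(R3+R4) = 7.128 × 78700/78820 = 7.12 V.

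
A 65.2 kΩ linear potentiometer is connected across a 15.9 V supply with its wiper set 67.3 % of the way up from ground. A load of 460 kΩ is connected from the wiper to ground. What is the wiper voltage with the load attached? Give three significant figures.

V ≈ 10.4 V

The wiper splits the pot into (1−α)R = 21.32 kΩ above and αR = 43.88 kΩ below.
Lower section ‖ load = 40.06 kΩ.
V_wiper = 15.9 × 40.06/(21.32 + 40.06) = 10.4 V.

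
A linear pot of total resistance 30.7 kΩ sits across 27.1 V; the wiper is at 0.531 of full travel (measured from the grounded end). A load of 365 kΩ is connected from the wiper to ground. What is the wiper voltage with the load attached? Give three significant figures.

The wiper splits the pot into (1−α)R = 14.40 kΩ above and αR = 16.30 kΩ below.
Lower section ‖ load = 15.60 kΩ.
V_wiper = 27.1 × 15.60/(14.40 + 15.60) = 14.1 V.

V ≈ 14.1 V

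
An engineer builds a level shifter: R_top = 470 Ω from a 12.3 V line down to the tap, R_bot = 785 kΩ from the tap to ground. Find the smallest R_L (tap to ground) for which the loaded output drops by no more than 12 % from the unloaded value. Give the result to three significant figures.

Output resistance R_th = R_top‖R_bot = (470 × 785000)/785500 = 469.7 Ω.
The fractional drop is R_th/(R_th + R_L); requiring this ≤ 0.120 gives R_L ≥ R_th(1/0.120 − 1) = 469.7 × 7.333 = 3.44 kΩ.

R_L(min) ≈ 3.44 kΩ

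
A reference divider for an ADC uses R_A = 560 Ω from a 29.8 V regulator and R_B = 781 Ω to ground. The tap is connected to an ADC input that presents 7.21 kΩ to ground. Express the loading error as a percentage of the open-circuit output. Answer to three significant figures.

4.33 %

The divider's output (Thévenin) resistance is R_A‖R_B = 326.1 Ω.
Fractional drop under load = R_th/(R_th + R_L) = 326.1 / (326.1 + 7210) = 0.04328.
So the output falls by 4.33 %.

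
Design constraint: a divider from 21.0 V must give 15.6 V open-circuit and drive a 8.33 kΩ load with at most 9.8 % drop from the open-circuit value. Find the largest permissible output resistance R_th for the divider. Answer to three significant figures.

R_th ≤ 905 Ω

Loading drop = R_th/(R_th + R_L) ≤ 0.0980, so R_th ≤ R_L · ε/(1−ε) = 8.33 kΩ × 0.0980/0.9020 = 905 Ω.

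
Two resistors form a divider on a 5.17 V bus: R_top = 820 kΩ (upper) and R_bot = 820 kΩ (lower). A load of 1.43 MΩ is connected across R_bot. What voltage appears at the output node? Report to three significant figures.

The load sits in parallel with R_bot: R_bot‖R_L = (820 × 1430) / (820 + 1430) = 521.2 kΩ.
V_out = 5.17 × 521.2 / (820 + 521.2) = 5.17 × 521.2/1341 = 2.01 V.

V_out ≈ 2.01 V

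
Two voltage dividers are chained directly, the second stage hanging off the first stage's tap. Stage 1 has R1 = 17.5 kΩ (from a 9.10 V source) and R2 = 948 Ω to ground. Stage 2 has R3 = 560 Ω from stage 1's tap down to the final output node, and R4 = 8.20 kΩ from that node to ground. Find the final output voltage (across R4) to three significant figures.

Stage 2 presents R3+R4 = 8760 Ω as a load on stage 1's tap.
Stage 1's lower leg becomes R2‖(R3+R4) = 855.4 Ω, so V_mid = 9.10 × 855.4/18360 = 0.4241 V.
Stage 2 is itself unloaded: V_out = V_mid × R4/(R3+R4) = 0.4241 × 8200/8760 = 0.397 V.

V_out ≈ 0.397 V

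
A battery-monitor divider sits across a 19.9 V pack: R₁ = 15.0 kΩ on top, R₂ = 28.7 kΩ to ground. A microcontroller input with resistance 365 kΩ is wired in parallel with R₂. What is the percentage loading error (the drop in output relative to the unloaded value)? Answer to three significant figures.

The divider's output (Thévenin) resistance is R₁‖R₂ = 9.851 kΩ.
Fractional drop under load = R_th/(R_th + R_L) = 9.851 / (9.851 + 365) = 0.02628.
So the output falls by 2.63 %.

2.63 %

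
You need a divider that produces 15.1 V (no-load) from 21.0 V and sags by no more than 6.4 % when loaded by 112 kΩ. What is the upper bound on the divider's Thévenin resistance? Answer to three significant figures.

Loading drop = R_th/(R_th + R_L) ≤ 0.0640, so R_th ≤ R_L · ε/(1−ε) = 112 kΩ × 0.0640/0.9360 = 7.66 kΩ.
(Any R1, R2 with R2/(R1+R2) = 0.719 and R1‖R2 ≤ 7.66 kΩ will meet the spec.)

R_th ≤ 7.66 kΩ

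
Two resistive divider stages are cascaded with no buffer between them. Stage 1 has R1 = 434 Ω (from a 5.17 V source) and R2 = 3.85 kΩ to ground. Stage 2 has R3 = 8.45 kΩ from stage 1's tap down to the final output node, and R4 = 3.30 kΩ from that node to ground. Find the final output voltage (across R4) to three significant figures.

Stage 2 presents R3+R4 = 11750 Ω as a load on stage 1's tap.
Stage 1's lower leg becomes R2‖(R3+R4) = 2900 Ω, so V_mid = 5.17 × 2900/3334 = 4.497 V.
Stage 2 is itself unloaded: V_out = V_mid × R4/(R3+R4) = 4.497 × 3300/11750 = 1.26 V.

V_out ≈ 1.26 V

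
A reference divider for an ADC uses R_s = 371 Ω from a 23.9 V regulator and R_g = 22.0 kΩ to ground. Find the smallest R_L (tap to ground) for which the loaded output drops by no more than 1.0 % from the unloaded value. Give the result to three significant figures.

Output resistance R_th = R_s‖R_g = (371 × 22000)/22370 = 364.8 Ω.
The fractional drop is R_th/(R_th + R_L); requiring this ≤ 0.0100 gives R_L ≥ R_th(1/0.0100 − 1) = 364.8 × 99.00 = 36.1 kΩ.

R_L(min) ≈ 36.1 kΩ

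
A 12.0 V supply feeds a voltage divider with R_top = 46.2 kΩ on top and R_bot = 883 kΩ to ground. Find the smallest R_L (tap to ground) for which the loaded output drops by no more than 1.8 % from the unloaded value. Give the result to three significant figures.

R_L(min) ≈ 2.40 MΩ

Output resistance R_th = R_top‖R_bot = (46.2 × 883)/929.2 = 43.90 kΩ.
The fractional drop is R_th/(R_th + R_L); requiring this ≤ 0.0180 gives R_L ≥ R_th(1/0.0180 − 1) = 43.90 × 54.56 = 2.40 MΩ.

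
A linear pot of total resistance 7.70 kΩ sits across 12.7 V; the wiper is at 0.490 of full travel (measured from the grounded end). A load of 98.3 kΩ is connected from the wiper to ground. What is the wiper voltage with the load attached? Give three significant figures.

V ≈ 6.10 V

The wiper splits the pot into (1−α)R = 3.927 kΩ above and αR = 3.773 kΩ below.
Lower section ‖ load = 3.634 kΩ.
V_wiper = 12.7 × 3.634/(3.927 + 3.634) = 6.10 V.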